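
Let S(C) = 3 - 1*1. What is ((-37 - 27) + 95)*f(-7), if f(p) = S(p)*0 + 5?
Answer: 155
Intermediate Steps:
S(C) = 2 (S(C) = 3 - 1 = 2)
f(p) = 5 (f(p) = 2*0 + 5 = 0 + 5 = 5)
((-37 - 27) + 95)*f(-7) = ((-37 - 27) + 95)*5 = (-64 + 95)*5 = 31*5 = 155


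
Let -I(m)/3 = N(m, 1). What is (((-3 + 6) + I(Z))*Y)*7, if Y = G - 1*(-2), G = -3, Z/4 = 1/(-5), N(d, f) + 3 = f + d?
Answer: -399/5 ≈ -79.800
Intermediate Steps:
N(d, f) = -3 + d + f (N(d, f) = -3 + (f + d) = -3 + (d + f) = -3 + d + f)
Z = -⅘ (Z = 4/(-5) = 4*(-⅕) = -⅘ ≈ -0.80000)
I(m) = 6 - 3*m (I(m) = -3*(-3 + m + 1) = -3*(-2 + m) = 6 - 3*m)
Y = -1 (Y = -3 - 1*(-2) = -3 + 2 = -1)
(((-3 + 6) + I(Z))*Y)*7 = (((-3 + 6) + (6 - 3*(-⅘)))*(-1))*7 = ((3 + (6 + 12/5))*(-1))*7 = ((3 + 42/5)*(-1))*7 = ((57/5)*(-1))*7 = -57/5*7 = -399/5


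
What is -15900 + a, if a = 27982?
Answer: 12082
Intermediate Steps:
-15900 + a = -15900 + 27982 = 12082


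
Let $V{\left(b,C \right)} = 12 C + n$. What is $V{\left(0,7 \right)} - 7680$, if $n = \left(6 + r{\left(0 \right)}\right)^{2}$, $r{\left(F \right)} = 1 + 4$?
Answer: $-7475$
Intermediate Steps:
$r{\left(F \right)} = 5$
$n = 121$ ($n = \left(6 + 5\right)^{2} = 11^{2} = 121$)
$V{\left(b,C \right)} = 121 + 12 C$ ($V{\left(b,C \right)} = 12 C + 121 = 121 + 12 C$)
$V{\left(0,7 \right)} - 7680 = \left(121 + 12 \cdot 7\right) - 7680 = \left(121 + 84\right) - 7680 = 205 - 7680 = -7475$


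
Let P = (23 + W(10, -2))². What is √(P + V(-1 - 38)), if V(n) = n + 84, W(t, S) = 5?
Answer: √829 ≈ 28.792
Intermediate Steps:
V(n) = 84 + n
P = 784 (P = (23 + 5)² = 28² = 784)
√(P + V(-1 - 38)) = √(784 + (84 + (-1 - 38))) = √(784 + (84 - 39)) = √(784 + 45) = √829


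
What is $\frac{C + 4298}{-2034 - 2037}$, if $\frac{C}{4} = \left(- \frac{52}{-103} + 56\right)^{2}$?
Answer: $- \frac{181087082}{43189239} \approx -4.1929$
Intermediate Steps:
$C = \frac{135489600}{10609}$ ($C = 4 \left(- \frac{52}{-103} + 56\right)^{2} = 4 \left(\left(-52\right) \left(- \frac{1}{103}\right) + 56\right)^{2} = 4 \left(\frac{52}{103} + 56\right)^{2} = 4 \left(\frac{5820}{103}\right)^{2} = 4 \cdot \frac{33872400}{10609} = \frac{135489600}{10609} \approx 12771.0$)
$\frac{C + 4298}{-2034 - 2037} = \frac{\frac{135489600}{10609} + 4298}{-2034 - 2037} = \frac{181087082}{10609 \left(-4071\right)} = \frac{181087082}{10609} \left(- \frac{1}{4071}\right) = - \frac{181087082}{43189239}$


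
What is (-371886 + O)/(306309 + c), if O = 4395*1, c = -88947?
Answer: -122497/72454 ≈ -1.6907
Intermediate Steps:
O = 4395
(-371886 + O)/(306309 + c) = (-371886 + 4395)/(306309 - 88947) = -367491/217362 = -367491*1/217362 = -122497/72454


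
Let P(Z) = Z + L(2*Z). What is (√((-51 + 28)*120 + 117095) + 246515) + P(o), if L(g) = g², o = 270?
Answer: 538385 + √114335 ≈ 5.3872e+5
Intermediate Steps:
P(Z) = Z + 4*Z² (P(Z) = Z + (2*Z)² = Z + 4*Z²)
(√((-51 + 28)*120 + 117095) + 246515) + P(o) = (√((-51 + 28)*120 + 117095) + 246515) + 270*(1 + 4*270) = (√(-23*120 + 117095) + 246515) + 270*(1 + 1080) = (√(-2760 + 117095) + 246515) + 270*1081 = (√114335 + 246515) + 291870 = (246515 + √114335) + 291870 = 538385 + √114335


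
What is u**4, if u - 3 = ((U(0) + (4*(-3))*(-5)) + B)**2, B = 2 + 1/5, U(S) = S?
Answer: 87786885929406259456/390625 ≈ 2.2473e+14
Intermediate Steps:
B = 11/5 (B = 2 + 1/5 = 11/5 ≈ 2.2000)
u = 96796/25 (u = 3 + ((0 + (4*(-3))*(-5)) + 11/5)**2 = 3 + ((0 - 12*(-5)) + 11/5)**2 = 3 + ((0 + 60) + 11/5)**2 = 3 + (60 + 11/5)**2 = 3 + (311/5)**2 = 3 + 96721/25 = 96796/25 ≈ 3871.8)
u**4 = (96796/25)**4 = 87786885929406259456/390625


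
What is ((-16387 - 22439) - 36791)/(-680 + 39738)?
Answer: -75617/39058 ≈ -1.9360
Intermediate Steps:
((-16387 - 22439) - 36791)/(-680 + 39738) = (-38826 - 36791)/39058 = -75617*1/39058 = -75617/39058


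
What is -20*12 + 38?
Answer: -202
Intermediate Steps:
-20*12 + 38 = -240 + 38 = -202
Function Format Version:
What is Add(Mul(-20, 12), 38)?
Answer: -202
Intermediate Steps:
Add(Mul(-20, 12), 38) = Add(-240, 38) = -202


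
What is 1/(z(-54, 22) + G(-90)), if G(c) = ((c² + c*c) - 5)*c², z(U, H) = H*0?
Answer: 1/131179500 ≈ 7.6231e-9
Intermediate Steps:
z(U, H) = 0
G(c) = c²*(-5 + 2*c²) (G(c) = ((c² + c²) - 5)*c² = (2*c² - 5)*c² = (-5 + 2*c²)*c² = c²*(-5 + 2*c²))
1/(z(-54, 22) + G(-90)) = 1/(0 + (-90)²*(-5 + 2*(-90)²)) = 1/(0 + 8100*(-5 + 2*8100)) = 1/(0 + 8100*(-5 + 16200)) = 1/(0 + 8100*16195) = 1/(0 + 131179500) = 1/131179500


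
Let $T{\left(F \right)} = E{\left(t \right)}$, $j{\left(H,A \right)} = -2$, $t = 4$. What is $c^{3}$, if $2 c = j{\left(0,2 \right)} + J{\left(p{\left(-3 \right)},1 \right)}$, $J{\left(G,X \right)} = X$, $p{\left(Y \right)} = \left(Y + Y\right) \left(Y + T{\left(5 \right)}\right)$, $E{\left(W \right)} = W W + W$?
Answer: $- \frac{1}{8} \approx -0.125$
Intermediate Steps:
$E{\left(W \right)} = W + W^{2}$ ($E{\left(W \right)} = W^{2} + W = W + W^{2}$)
$T{\left(F \right)} = 20$ ($T{\left(F \right)} = 4 \left(1 + 4\right) = 4 \cdot 5 = 20$)
$p{\left(Y \right)} = 2 Y \left(20 + Y\right)$ ($p{\left(Y \right)} = \left(Y + Y\right) \left(Y + 20\right) = 2 Y \left(20 + Y\right)$)
$c = - \frac{1}{2}$ ($c = \frac{-2 + 1}{2} = \frac{1}{2} \left(-1\right) = - \frac{1}{2} \approx -0.5$)
$c^{3} = \left(- \frac{1}{2}\right)^{3} = - \frac{1}{8}$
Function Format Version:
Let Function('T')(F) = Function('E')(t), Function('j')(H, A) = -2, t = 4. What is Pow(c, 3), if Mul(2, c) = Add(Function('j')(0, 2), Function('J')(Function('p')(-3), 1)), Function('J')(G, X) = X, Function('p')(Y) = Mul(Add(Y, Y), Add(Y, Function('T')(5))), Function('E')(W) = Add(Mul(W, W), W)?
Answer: Rational(-1, 8) ≈ -0.12500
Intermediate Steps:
Function('E')(W) = Add(W, Pow(W, 2)) (Function('E')(W) = Add(Pow(W, 2), W) = Add(W, Pow(W, 2)))
Function('T')(F) = 20 (Function('T')(F) = Mul(4, Add(1, 4)) = Mul(4, 5) = 20)
Function('p')(Y) = Mul(2, Y, Add(20, Y)) (Function('p')(Y) = Mul(Add(Y, Y), Add(Y, 20)) = Mul(Mul(2, Y), Add(20, Y)) = Mul(2, Y, Add(20, Y)))
c = Rational(-1, 2) (c = Mul(Rational(1, 2), Add(-2, 1)) = Mul(Rational(1, 2), -1) = Rational(-1, 2) ≈ -0.50000)
Pow(c, 3) = Pow(Rational(-1, 2), 3) = Rational(-1, 8)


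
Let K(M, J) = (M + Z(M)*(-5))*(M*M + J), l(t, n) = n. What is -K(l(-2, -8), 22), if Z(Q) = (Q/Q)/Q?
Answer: 2537/4 ≈ 634.25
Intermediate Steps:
Z(Q) = 1/Q
K(M, J) = (J + M²)*(M - 5/M) (K(M, J) = (M - 5/M)*(M*M + J) = (M - 5/M)*(M² + J) = (M - 5/M)*(J + M²) = (J + M²)*(M - 5/M))
-K(l(-2, -8), 22) = -(-5*22 + (-8)²*(-5 + 22 + (-8)²))/(-8) = -(-1)*(-110 + 64*(-5 + 22 + 64))/8 = -(-1)*(-110 + 64*81)/8 = -(-1)*(-110 + 5184)/8 = -(-1)*5074/8 = -1*(-2537/4) = 2537/4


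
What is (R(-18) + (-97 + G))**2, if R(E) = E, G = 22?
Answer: 8649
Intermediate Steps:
(R(-18) + (-97 + G))**2 = (-18 + (-97 + 22))**2 = (-18 - 75)**2 = (-93)**2 = 8649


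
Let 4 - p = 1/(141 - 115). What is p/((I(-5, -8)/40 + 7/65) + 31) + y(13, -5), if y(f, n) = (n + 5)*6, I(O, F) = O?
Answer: 2060/16111 ≈ 0.12786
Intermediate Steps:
p = 103/26 (p = 4 - 1/(141 - 115) = 4 - 1/26 = 103/26 ≈ 3.9615)
y(f, n) = 30 + 6*n (y(f, n) = (5 + n)*6 = 30 + 6*n)
p/((I(-5, -8)/40 + 7/65) + 31) + y(13, -5) = 103/(26*((-5/40 + 7/65) + 31)) + (30 + 6*(-5)) = 103/(26*((-5*1/40 + 7*(1/65)) + 31)) + (30 - 30) = 103/(26*((-⅛ + 7/65) + 31)) + 0 = 103/(26*(-9/520 + 31)) + 0 = 103/(26*(16111/520)) + 0 = (103/26)*(520/16111) + 0 = 2060/16111 + 0 = 2060/16111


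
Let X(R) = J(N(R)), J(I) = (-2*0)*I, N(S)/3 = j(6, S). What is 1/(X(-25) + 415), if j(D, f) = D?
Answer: 1/415 ≈ 0.0024096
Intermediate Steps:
N(S) = 18 (N(S) = 3*6 = 18)
J(I) = 0 (J(I) = 0*I = 0)
X(R) = 0
1/(X(-25) + 415) = 1/(0 + 415) = 1/415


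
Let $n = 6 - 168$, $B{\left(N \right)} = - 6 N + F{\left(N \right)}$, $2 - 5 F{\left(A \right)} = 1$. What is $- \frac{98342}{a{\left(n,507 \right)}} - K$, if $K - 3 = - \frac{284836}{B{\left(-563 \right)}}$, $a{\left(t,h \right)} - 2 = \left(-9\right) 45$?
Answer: $\frac{2214618043}{6807073} \approx 325.34$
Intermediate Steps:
$F{\left(A \right)} = \frac{1}{5}$ ($F{\left(A \right)} = \frac{2}{5} - \frac{1}{5} = \frac{1}{5}$)
$B{\left(N \right)} = \frac{1}{5} - 6 N$ ($B{\left(N \right)} = - 6 N + \frac{1}{5} = \frac{1}{5} - 6 N$)
$n = -162$ ($n = 6 - 168 = -162$)
$a{\left(t,h \right)} = -403$ ($a{\left(t,h \right)} = 2 - 405 = -403$)
$K = - \frac{1373507}{16891}$ ($K = 3 - \frac{284836}{\frac{1}{5} - -3378} = 3 - \frac{284836}{\frac{1}{5} + 3378} = 3 - \frac{284836}{\frac{16891}{5}} = 3 - \frac{1424180}{16891} = - \frac{1373507}{16891} \approx -81.316$)
$- \frac{98342}{a{\left(n,507 \right)}} - K = - \frac{98342}{-403} - - \frac{1373507}{16891} = \left(-98342\right) \left(- \frac{1}{403}\right) + \frac{1373507}{16891} = \frac{98342}{403} + \frac{1373507}{16891} = \frac{2214618043}{6807073}$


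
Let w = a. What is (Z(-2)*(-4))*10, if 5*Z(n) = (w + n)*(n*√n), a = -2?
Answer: -64*I*√2 ≈ -90.51*I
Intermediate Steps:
w = -2
Z(n) = n^(3/2)*(-2 + n)/5 (Z(n) = ((-2 + n)*(n*√n))/5 = ((-2 + n)*n^(3/2))/5 = (n^(3/2)*(-2 + n))/5 = n^(3/2)*(-2 + n)/5)
(Z(-2)*(-4))*10 = (((-2)^(3/2)*(-2 - 2)/5)*(-4))*10 = (((⅕)*(-2*I*√2)*(-4))*(-4))*10 = ((8*I*√2/5)*(-4))*10 = -32*I*√2/5*10 = -64*I*√2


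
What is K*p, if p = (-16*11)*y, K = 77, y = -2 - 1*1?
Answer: 40656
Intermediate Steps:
y = -3 (y = -2 - 1 = -3)
p = 528 (p = -16*11*(-3) = -176*(-3) = 528)
K*p = 77*528 = 40656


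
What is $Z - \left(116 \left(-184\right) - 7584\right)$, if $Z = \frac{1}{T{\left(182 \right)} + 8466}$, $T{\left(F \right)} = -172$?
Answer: $\frac{239928833}{8294} \approx 28928.0$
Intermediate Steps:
$Z = \frac{1}{8294}$ ($Z = \frac{1}{-172 + 8466} = \frac{1}{8294} \approx 0.00012057$)
$Z - \left(116 \left(-184\right) - 7584\right) = \frac{1}{8294} - \left(116 \left(-184\right) - 7584\right) = \frac{1}{8294} - \left(-21344 - 7584\right) = \frac{1}{8294} - -28928 = \frac{1}{8294} + 28928 = \frac{239928833}{8294}$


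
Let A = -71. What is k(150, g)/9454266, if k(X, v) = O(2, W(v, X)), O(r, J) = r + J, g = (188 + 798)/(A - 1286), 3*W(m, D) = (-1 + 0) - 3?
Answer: 1/14181399 ≈ 7.0515e-8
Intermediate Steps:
W(m, D) = -4/3 (W(m, D) = ((-1 + 0) - 3)/3 = (-1 - 3)/3 = (⅓)*(-4) = -4/3)
g = -986/1357 (g = (188 + 798)/(-71 - 1286) = 986/(-1357) = 986*(-1/1357) = -986/1357 ≈ -0.72660)
O(r, J) = J + r
k(X, v) = ⅔ (k(X, v) = -4/3 + 2 = ⅔)
k(150, g)/9454266 = (⅔)/9454266 = (⅔)*(1/9454266) = 1/14181399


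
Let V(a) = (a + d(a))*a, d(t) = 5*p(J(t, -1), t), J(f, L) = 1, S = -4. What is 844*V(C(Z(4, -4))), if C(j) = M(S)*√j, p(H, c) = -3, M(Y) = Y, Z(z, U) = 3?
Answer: 40512 + 50640*√3 ≈ 1.2822e+5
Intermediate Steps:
d(t) = -15 (d(t) = 5*(-3) = -15)
C(j) = -4*√j
V(a) = a*(-15 + a) (V(a) = (a - 15)*a = (-15 + a)*a = a*(-15 + a))
844*V(C(Z(4, -4))) = 844*((-4*√3)*(-15 - 4*√3)) = 844*(-4*√3*(-15 - 4*√3)) = -3376*√3*(-15 - 4*√3)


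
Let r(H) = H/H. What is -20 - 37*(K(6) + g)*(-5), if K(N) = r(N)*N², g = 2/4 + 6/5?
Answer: 13909/2 ≈ 6954.5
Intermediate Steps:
g = 17/10 (g = 2*(¼) + 6*(⅕) = ½ + 6/5 = 17/10 ≈ 1.7000)
r(H) = 1
K(N) = N² (K(N) = 1*N² = N²)
-20 - 37*(K(6) + g)*(-5) = -20 - 37*(6² + 17/10)*(-5) = -20 - 37*(36 + 17/10)*(-5) = -20 - 13949*(-5)/10 = -20 - 37*(-377/2) = -20 + 13949/2 = 13909/2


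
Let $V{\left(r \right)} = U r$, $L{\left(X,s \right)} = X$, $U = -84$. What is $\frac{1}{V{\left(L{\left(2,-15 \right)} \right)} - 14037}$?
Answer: $- \frac{1}{14205} \approx -7.0398 \cdot 10^{-5}$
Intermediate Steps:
$V{\left(r \right)} = - 84 r$
$\frac{1}{V{\left(L{\left(2,-15 \right)} \right)} - 14037} = \frac{1}{\left(-84\right) 2 - 14037} = \frac{1}{-168 - 14037} = \frac{1}{-14205} = - \frac{1}{14205}$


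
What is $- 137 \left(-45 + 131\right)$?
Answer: $-11782$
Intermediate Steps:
$- 137 \left(-45 + 131\right) = \left(-137\right) 86 = -11782$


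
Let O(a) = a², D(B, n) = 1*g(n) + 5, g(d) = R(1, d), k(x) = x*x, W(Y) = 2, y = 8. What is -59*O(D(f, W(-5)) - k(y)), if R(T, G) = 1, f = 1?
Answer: -198476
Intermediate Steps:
k(x) = x²
g(d) = 1
D(B, n) = 6 (D(B, n) = 1*1 + 5 = 1 + 5 = 6)
-59*O(D(f, W(-5)) - k(y)) = -59*(6 - 1*8²)² = -59*(6 - 1*64)² = -59*(6 - 64)² = -59*(-58)² = -59*3364 = -198476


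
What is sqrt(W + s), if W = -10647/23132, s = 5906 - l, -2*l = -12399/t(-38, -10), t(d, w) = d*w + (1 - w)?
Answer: sqrt(120451413778546133)/4522306 ≈ 76.744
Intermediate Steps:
t(d, w) = 1 - w + d*w
l = 12399/782 (l = -(-12399)/(2*(1 - 1*(-10) - 38*(-10))) = -(-12399)/(2*(1 + 10 + 380)) = -(-12399)/(2*391) = -1/2*(-12399/391) = 12399/782 ≈ 15.855)
s = 4606093/782 (s = 5906 - 1*12399/782 = 5906 - 12399/782 = 4606093/782 ≈ 5890.1)
W = -10647/23132 (W = -10647*1/23132 = -10647/23132 ≈ -0.46027)
sqrt(W + s) = sqrt(-10647/23132 + 4606093/782) = sqrt(53269908661/9044612) = sqrt(120451413778546133)/4522306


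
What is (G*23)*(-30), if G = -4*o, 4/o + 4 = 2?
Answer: -5520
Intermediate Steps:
o = -2 (o = 4/(-4 + 2) = 4/(-2) = 4*(-1/2) = -2)
G = 8 (G = -4*(-2) = 8)
(G*23)*(-30) = (8*23)*(-30) = 184*(-30) = -5520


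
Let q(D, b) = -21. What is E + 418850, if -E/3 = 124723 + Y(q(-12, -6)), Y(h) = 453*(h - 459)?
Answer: 697001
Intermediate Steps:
Y(h) = -207927 + 453*h (Y(h) = 453*(-459 + h) = -207927 + 453*h)
E = 278151 (E = -3*(124723 + (-207927 + 453*(-21))) = -3*(124723 + (-207927 - 9513)) = -3*(124723 - 217440) = -3*(-92717) = 278151)
E + 418850 = 278151 + 418850 = 697001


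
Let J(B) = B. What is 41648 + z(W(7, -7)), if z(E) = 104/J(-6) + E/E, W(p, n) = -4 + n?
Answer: 124895/3 ≈ 41632.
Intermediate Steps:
z(E) = -49/3 (z(E) = 104/(-6) + E/E = 104*(-⅙) + 1 = -52/3 + 1 = -49/3)
41648 + z(W(7, -7)) = 41648 - 49/3 = 124895/3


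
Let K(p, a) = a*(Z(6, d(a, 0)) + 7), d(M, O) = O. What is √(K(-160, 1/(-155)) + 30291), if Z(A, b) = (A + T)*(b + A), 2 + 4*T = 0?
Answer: √29109403/31 ≈ 174.04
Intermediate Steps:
T = -½ (T = -½ + (¼)*0 = -½ + 0 = -½ ≈ -0.50000)
Z(A, b) = (-½ + A)*(A + b) (Z(A, b) = (A - ½)*(b + A) = (-½ + A)*(A + b))
K(p, a) = 40*a (K(p, a) = a*((6² - ½*6 - ½*0 + 6*0) + 7) = a*((36 - 3 + 0 + 0) + 7) = a*(33 + 7) = a*40 = 40*a)
√(K(-160, 1/(-155)) + 30291) = √(40/(-155) + 30291) = √(40*(-1/155) + 30291) = √(-8/31 + 30291) = √(939013/31) = √29109403/31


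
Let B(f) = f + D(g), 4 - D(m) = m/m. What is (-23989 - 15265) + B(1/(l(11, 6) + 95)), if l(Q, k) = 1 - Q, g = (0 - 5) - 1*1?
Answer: -3336334/85 ≈ -39251.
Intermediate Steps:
g = -6 (g = -5 - 1 = -6)
D(m) = 3 (D(m) = 4 - m/m = 4 - 1*1 = 4 - 1 = 3)
B(f) = 3 + f (B(f) = f + 3 = 3 + f)
(-23989 - 15265) + B(1/(l(11, 6) + 95)) = (-23989 - 15265) + (3 + 1/((1 - 1*11) + 95)) = -39254 + (3 + 1/((1 - 11) + 95)) = -39254 + (3 + 1/(-10 + 95)) = -39254 + (3 + 1/85) = -39254 + 256/85 = -3336334/85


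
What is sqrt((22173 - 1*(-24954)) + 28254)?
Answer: sqrt(75381) ≈ 274.56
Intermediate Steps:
sqrt((22173 - 1*(-24954)) + 28254) = sqrt((22173 + 24954) + 28254) = sqrt(47127 + 28254) = sqrt(75381)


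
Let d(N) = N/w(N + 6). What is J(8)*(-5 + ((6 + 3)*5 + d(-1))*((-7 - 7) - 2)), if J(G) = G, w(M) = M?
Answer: -28872/5 ≈ -5774.4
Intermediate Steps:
d(N) = N/(6 + N) (d(N) = N/(N + 6) = N/(6 + N))
J(8)*(-5 + ((6 + 3)*5 + d(-1))*((-7 - 7) - 2)) = 8*(-5 + ((6 + 3)*5 - 1/(6 - 1))*((-7 - 7) - 2)) = 8*(-5 + (9*5 - 1/5)*(-14 - 2)) = 8*(-5 + (45 - 1*⅕)*(-16)) = 8*(-5 + (45 - ⅕)*(-16)) = 8*(-5 + (224/5)*(-16)) = 8*(-5 - 3584/5) = 8*(-3609/5) = -28872/5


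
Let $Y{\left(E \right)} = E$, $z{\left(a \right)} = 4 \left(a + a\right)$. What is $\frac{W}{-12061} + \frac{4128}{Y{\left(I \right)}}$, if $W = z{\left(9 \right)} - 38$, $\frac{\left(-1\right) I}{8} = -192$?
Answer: $\frac{518079}{192976} \approx 2.6847$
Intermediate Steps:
$I = 1536$ ($I = \left(-8\right) \left(-192\right) = 1536$)
$z{\left(a \right)} = 8 a$ ($z{\left(a \right)} = 4 \cdot 2 a = 8 a$)
$W = 34$ ($W = 8 \cdot 9 - 38 = 72 - 38 = 34$)
$\frac{W}{-12061} + \frac{4128}{Y{\left(I \right)}} = \frac{34}{-12061} + \frac{4128}{1536} = 34 \left(- \frac{1}{12061}\right) + 4128 \cdot \frac{1}{1536} = - \frac{34}{12061} + \frac{43}{16} = \frac{518079}{192976}$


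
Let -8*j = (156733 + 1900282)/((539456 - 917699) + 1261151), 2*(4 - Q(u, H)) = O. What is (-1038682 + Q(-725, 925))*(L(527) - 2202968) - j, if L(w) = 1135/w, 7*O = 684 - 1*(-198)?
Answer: 8517871660201756869529/3722340128 ≈ 2.2883e+12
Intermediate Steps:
O = 126 (O = (684 - 1*(-198))/7 = (684 + 198)/7 = (⅐)*882 = 126)
Q(u, H) = -59 (Q(u, H) = 4 - ½*126 = 4 - 63 = -59)
j = -2057015/7063264 (j = -(156733 + 1900282)/(8*((539456 - 917699) + 1261151)) = -2057015/(8*(-378243 + 1261151)) = -2057015/(8*882908) = -⅛*2057015/882908 = -2057015/7063264 ≈ -0.29123)
(-1038682 + Q(-725, 925))*(L(527) - 2202968) - j = (-1038682 - 59)*(1135/527 - 2202968) - 1*(-2057015/7063264) = -1038741*(1135*(1/527) - 2202968) + 2057015/7063264 = -1038741*(1135/527 - 2202968) + 2057015/7063264 = -1038741*(-1160963001/527) + 2057015/7063264 = 1205939868621741/527 + 2057015/7063264 = 8517871660201756869529/3722340128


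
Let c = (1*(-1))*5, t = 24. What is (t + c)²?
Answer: 361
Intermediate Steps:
c = -5 (c = -1*5 = -5)
(t + c)² = (24 - 5)² = 19² = 361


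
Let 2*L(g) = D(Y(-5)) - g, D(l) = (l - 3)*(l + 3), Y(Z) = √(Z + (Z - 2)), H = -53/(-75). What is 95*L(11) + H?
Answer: -113947/75 ≈ -1519.3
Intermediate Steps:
H = 53/75 (H = -53*(-1/75) = 53/75 ≈ 0.70667)
Y(Z) = √(-2 + 2*Z) (Y(Z) = √(Z + (-2 + Z)) = √(-2 + 2*Z))
D(l) = (-3 + l)*(3 + l)
L(g) = -21/2 - g/2 (L(g) = ((-9 + (√(-2 + 2*(-5)))²) - g)/2 = ((-9 + (√(-2 - 10))²) - g)/2 = ((-9 + (√(-12))²) - g)/2 = ((-9 + (2*I*√3)²) - g)/2 = ((-9 - 12) - g)/2 = (-21 - g)/2 = -21/2 - g/2)
95*L(11) + H = 95*(-21/2 - ½*11) + 53/75 = 95*(-21/2 - 11/2) + 53/75 = 95*(-16) + 53/75 = -1520 + 53/75 = -113947/75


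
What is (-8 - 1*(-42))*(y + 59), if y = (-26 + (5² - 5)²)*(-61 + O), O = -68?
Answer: -1638358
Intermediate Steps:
y = -48246 (y = (-26 + (5² - 5)²)*(-61 - 68) = (-26 + (25 - 5)²)*(-129) = (-26 + 20²)*(-129) = (-26 + 400)*(-129) = 374*(-129) = -48246)
(-8 - 1*(-42))*(y + 59) = (-8 - 1*(-42))*(-48246 + 59) = (-8 + 42)*(-48187) = 34*(-48187) = -1638358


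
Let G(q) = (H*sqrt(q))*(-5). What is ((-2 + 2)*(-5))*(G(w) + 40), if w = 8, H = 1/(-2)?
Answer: 0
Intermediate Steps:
H = -1/2 ≈ -0.50000
G(q) = 5*sqrt(q)/2 (G(q) = -sqrt(q)/2*(-5) = 5*sqrt(q)/2)
((-2 + 2)*(-5))*(G(w) + 40) = ((-2 + 2)*(-5))*(5*sqrt(8)/2 + 40) = (0*(-5))*(5*(2*sqrt(2))/2 + 40) = 0*(5*sqrt(2) + 40) = 0*(40 + 5*sqrt(2)) = 0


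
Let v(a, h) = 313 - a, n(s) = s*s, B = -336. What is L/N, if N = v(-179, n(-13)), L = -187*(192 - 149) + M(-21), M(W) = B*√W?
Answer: -8041/492 - 28*I*√21/41 ≈ -16.344 - 3.1296*I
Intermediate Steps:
n(s) = s²
M(W) = -336*√W
L = -8041 - 336*I*√21 (L = -187*(192 - 149) - 336*I*√21 = -187*43 - 336*I*√21 = -8041 - 336*I*√21 ≈ -8041.0 - 1539.7*I)
N = 492 (N = 313 - 1*(-179) = 313 + 179 = 492)
L/N = (-8041 - 336*I*√21)/492 = (-8041 - 336*I*√21)*(1/492) = -8041/492 - 28*I*√21/41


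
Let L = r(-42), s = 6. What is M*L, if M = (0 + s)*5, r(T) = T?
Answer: -1260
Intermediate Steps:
M = 30 (M = (0 + 6)*5 = 6*5 = 30)
L = -42
M*L = 30*(-42) = -1260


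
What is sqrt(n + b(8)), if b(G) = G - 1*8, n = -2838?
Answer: I*sqrt(2838) ≈ 53.273*I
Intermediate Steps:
b(G) = -8 + G (b(G) = G - 8 = -8 + G)
sqrt(n + b(8)) = sqrt(-2838 + (-8 + 8)) = sqrt(-2838 + 0) = sqrt(-2838) = I*sqrt(2838)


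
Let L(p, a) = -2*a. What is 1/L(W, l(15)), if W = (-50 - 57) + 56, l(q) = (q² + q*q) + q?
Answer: -1/930 ≈ -0.0010753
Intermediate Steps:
l(q) = q + 2*q² (l(q) = (q² + q²) + q = 2*q² + q = q + 2*q²)
W = -51 (W = -107 + 56 = -51)
1/L(W, l(15)) = 1/(-30*(1 + 2*15)) = 1/(-30*(1 + 30)) = 1/(-30*31) = 1/(-2*465) = 1/(-930) = -1/930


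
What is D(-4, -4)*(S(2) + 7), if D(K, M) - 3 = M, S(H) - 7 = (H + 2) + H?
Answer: -20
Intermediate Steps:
S(H) = 9 + 2*H (S(H) = 7 + ((H + 2) + H) = 7 + ((2 + H) + H) = 7 + (2 + 2*H) = 9 + 2*H)
D(K, M) = 3 + M
D(-4, -4)*(S(2) + 7) = (3 - 4)*((9 + 2*2) + 7) = -((9 + 4) + 7) = -(13 + 7) = -1*20 = -20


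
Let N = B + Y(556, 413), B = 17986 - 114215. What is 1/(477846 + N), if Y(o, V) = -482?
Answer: 1/381135 ≈ 2.6237e-6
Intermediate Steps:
B = -96229
N = -96711 (N = -96229 - 482 = -96711)
1/(477846 + N) = 1/(477846 - 96711) = 1/381135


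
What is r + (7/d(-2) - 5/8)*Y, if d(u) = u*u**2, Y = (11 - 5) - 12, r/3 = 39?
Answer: 126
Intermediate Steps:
r = 117 (r = 3*39 = 117)
Y = -6 (Y = 6 - 12 = -6)
d(u) = u**3
r + (7/d(-2) - 5/8)*Y = 117 + (7/((-2)**3) - 5/8)*(-6) = 117 + (7/(-8) - 5*1/8)*(-6) = 117 + (7*(-1/8) - 5/8)*(-6) = 117 + (-7/8 - 5/8)*(-6) = 117 - 3/2*(-6) = 117 + 9 = 126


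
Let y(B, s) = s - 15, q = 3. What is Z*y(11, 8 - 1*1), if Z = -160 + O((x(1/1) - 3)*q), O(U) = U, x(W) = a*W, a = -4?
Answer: 1448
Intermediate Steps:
x(W) = -4*W
y(B, s) = -15 + s
Z = -181 (Z = -160 + (-4/1 - 3)*3 = -160 + (-4*1 - 3)*3 = -160 + (-4 - 3)*3 = -160 - 7*3 = -160 - 21 = -181)
Z*y(11, 8 - 1*1) = -181*(-15 + (8 - 1*1)) = -181*(-15 + (8 - 1)) = -181*(-15 + 7) = -181*(-8) = 1448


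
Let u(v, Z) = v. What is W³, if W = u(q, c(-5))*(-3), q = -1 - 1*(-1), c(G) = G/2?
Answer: 0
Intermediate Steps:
c(G) = G/2 (c(G) = G*(½) = G/2)
q = 0 (q = -1 + 1 = 0)
W = 0 (W = 0*(-3) = 0)
W³ = 0³ = 0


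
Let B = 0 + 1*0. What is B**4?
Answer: 0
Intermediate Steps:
B = 0 (B = 0 + 0 = 0)
B**4 = 0**4 = 0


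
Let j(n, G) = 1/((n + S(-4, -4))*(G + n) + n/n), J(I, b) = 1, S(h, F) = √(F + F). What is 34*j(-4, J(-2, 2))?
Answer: 442/241 + 204*I*√2/241 ≈ 1.834 + 1.1971*I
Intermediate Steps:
S(h, F) = √2*√F (S(h, F) = √(2*F) = √2*√F)
j(n, G) = 1/(1 + (G + n)*(n + 2*I*√2)) (j(n, G) = 1/((n + √2*√(-4))*(G + n) + n/n) = 1/((n + √2*(2*I))*(G + n) + 1) = 1/((n + 2*I*√2)*(G + n) + 1) = 1/((G + n)*(n + 2*I*√2) + 1) = 1/(1 + (G + n)*(n + 2*I*√2)))
34*j(-4, J(-2, 2)) = 34/(1 + (-4)² + 1*(-4) + 2*I*1*√2 + 2*I*(-4)*√2) = 34/(1 + 16 - 4 + 2*I*√2 - 8*I*√2) = 34/(13 - 6*I*√2)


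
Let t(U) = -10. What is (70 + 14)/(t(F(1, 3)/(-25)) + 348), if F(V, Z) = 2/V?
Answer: 42/169 ≈ 0.24852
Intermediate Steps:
(70 + 14)/(t(F(1, 3)/(-25)) + 348) = (70 + 14)/(-10 + 348) = 84/338 = 84*(1/338) = 42/169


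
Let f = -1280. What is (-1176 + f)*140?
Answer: -343840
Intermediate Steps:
(-1176 + f)*140 = (-1176 - 1280)*140 = -2456*140 = -343840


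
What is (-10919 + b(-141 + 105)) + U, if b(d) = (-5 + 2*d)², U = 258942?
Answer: 253952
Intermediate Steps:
(-10919 + b(-141 + 105)) + U = (-10919 + (-5 + 2*(-141 + 105))²) + 258942 = (-10919 + (-5 + 2*(-36))²) + 258942 = (-10919 + (-5 - 72)²) + 258942 = (-10919 + (-77)²) + 258942 = (-10919 + 5929) + 258942 = -4990 + 258942 = 253952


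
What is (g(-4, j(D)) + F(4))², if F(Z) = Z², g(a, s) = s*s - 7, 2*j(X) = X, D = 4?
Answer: 169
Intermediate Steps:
j(X) = X/2
g(a, s) = -7 + s² (g(a, s) = s² - 7 = -7 + s²)
(g(-4, j(D)) + F(4))² = ((-7 + ((½)*4)²) + 4²)² = ((-7 + 2²) + 16)² = ((-7 + 4) + 16)² = (-3 + 16)² = 13² = 169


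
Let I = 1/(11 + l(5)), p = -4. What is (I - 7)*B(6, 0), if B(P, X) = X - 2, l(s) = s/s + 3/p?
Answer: 622/45 ≈ 13.822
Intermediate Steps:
l(s) = ¼ (l(s) = s/s + 3/(-4) = 1 + 3*(-¼) = 1 - ¾ = ¼)
B(P, X) = -2 + X
I = 4/45 (I = 1/(11 + ¼) = 1/(45/4) = 4/45 ≈ 0.088889)
(I - 7)*B(6, 0) = (4/45 - 7)*(-2 + 0) = -311/45*(-2) = 622/45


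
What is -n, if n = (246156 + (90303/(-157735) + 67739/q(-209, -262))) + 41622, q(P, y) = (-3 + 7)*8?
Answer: -1463247132029/5047520 ≈ -2.8989e+5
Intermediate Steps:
q(P, y) = 32 (q(P, y) = 4*8 = 32)
n = 1463247132029/5047520 (n = (246156 + (90303/(-157735) + 67739/32)) + 41622 = (246156 + (90303*(-1/157735) + 67739*(1/32))) + 41622 = (246156 + (-90303/157735 + 67739/32)) + 41622 = (246156 + 10681921469/5047520) + 41622 = 1253159254589/5047520 + 41622 = 1463247132029/5047520 ≈ 2.8989e+5)
-n = -1*1463247132029/5047520 = -1463247132029/5047520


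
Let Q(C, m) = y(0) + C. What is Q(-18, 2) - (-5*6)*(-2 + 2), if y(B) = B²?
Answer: -18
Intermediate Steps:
Q(C, m) = C (Q(C, m) = 0² + C = 0 + C = C)
Q(-18, 2) - (-5*6)*(-2 + 2) = -18 - (-5*6)*(-2 + 2) = -18 - (-30)*0 = -18 - 1*0 = -18 + 0 = -18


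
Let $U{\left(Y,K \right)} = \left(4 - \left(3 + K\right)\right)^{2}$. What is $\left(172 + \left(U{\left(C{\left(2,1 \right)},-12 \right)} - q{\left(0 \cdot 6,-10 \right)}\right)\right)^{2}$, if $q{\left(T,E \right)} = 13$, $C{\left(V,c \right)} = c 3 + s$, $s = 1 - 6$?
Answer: $107584$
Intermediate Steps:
$s = -5$ ($s = 1 - 6 = -5$)
$C{\left(V,c \right)} = -5 + 3 c$ ($C{\left(V,c \right)} = c 3 - 5 = 3 c - 5 = -5 + 3 c$)
$U{\left(Y,K \right)} = \left(1 - K\right)^{2}$
$\left(172 + \left(U{\left(C{\left(2,1 \right)},-12 \right)} - q{\left(0 \cdot 6,-10 \right)}\right)\right)^{2} = \left(172 + \left(\left(-1 - 12\right)^{2} - 13\right)\right)^{2} = \left(172 - \left(13 - \left(-13\right)^{2}\right)\right)^{2} = \left(172 + \left(169 - 13\right)\right)^{2} = \left(172 + 156\right)^{2} = 328^{2} = 107584$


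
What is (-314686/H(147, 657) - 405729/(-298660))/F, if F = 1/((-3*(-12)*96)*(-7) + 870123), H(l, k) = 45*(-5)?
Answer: 5305420364988989/4479900 ≈ 1.1843e+9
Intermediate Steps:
H(l, k) = -225
F = 1/845931 (F = 1/((36*96)*(-7) + 870123) = 1/(3456*(-7) + 870123) = 1/(-24192 + 870123) = 1/845931 ≈ 1.1821e-6)
(-314686/H(147, 657) - 405729/(-298660))/F = (-314686/(-225) - 405729/(-298660))/(1/845931) = (-314686*(-1/225) - 405729*(-1/298660))*845931 = (314686/225 + 405729/298660)*845931 = (18815081957/13439700)*845931 = 5305420364988989/4479900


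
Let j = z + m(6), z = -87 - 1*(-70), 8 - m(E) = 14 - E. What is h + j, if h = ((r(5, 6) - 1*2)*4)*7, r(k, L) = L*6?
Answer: 935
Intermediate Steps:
m(E) = -6 + E (m(E) = 8 - (14 - E) = 8 + (-14 + E) = -6 + E)
z = -17 (z = -87 + 70 = -17)
r(k, L) = 6*L
h = 952 (h = ((6*6 - 1*2)*4)*7 = ((36 - 2)*4)*7 = (34*4)*7 = 136*7 = 952)
j = -17 (j = -17 + (-6 + 6) = -17 + 0 = -17)
h + j = 952 - 17 = 935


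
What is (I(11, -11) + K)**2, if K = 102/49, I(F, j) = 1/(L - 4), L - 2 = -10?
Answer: 1380625/345744 ≈ 3.9932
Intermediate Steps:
L = -8 (L = 2 - 10 = -8)
I(F, j) = -1/12 (I(F, j) = 1/(-8 - 4) = 1/(-12) = -1/12)
K = 102/49 (K = 102*(1/49) = 102/49 ≈ 2.0816)
(I(11, -11) + K)**2 = (-1/12 + 102/49)**2 = (1175/588)**2 = 1380625/345744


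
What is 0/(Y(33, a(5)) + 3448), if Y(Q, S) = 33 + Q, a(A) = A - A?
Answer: 0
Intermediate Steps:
a(A) = 0
0/(Y(33, a(5)) + 3448) = 0/((33 + 33) + 3448) = 0/(66 + 3448) = 0/3514 = (1/3514)*0 = 0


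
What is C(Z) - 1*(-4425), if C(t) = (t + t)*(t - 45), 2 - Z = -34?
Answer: 3777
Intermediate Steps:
Z = 36 (Z = 2 - 1*(-34) = 2 + 34 = 36)
C(t) = 2*t*(-45 + t) (C(t) = (2*t)*(-45 + t) = 2*t*(-45 + t))
C(Z) - 1*(-4425) = 2*36*(-45 + 36) - 1*(-4425) = 2*36*(-9) + 4425 = -648 + 4425 = 3777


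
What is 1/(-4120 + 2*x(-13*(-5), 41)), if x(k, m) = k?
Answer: -1/3990 ≈ -0.00025063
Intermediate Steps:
1/(-4120 + 2*x(-13*(-5), 41)) = 1/(-4120 + 2*(-13*(-5))) = 1/(-4120 + 2*65) = 1/(-4120 + 130) = 1/(-3990) = -1/3990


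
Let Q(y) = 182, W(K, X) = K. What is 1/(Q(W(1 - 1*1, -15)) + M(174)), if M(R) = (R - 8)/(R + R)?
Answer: 174/31751 ≈ 0.0054801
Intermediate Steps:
M(R) = (-8 + R)/(2*R) (M(R) = (-8 + R)/((2*R)) = (-8 + R)*(1/(2*R)) = (-8 + R)/(2*R))
1/(Q(W(1 - 1*1, -15)) + M(174)) = 1/(182 + (1/2)*(-8 + 174)/174) = 1/(182 + (1/2)*(1/174)*166) = 1/(182 + 83/174) = 1/(31751/174) = 174/31751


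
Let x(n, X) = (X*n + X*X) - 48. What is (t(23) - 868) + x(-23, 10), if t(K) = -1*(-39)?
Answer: -1007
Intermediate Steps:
t(K) = 39
x(n, X) = -48 + X² + X*n (x(n, X) = (X*n + X²) - 48 = (X² + X*n) - 48 = -48 + X² + X*n)
(t(23) - 868) + x(-23, 10) = (39 - 868) + (-48 + 10² + 10*(-23)) = -829 + (-48 + 100 - 230) = -829 - 178 = -1007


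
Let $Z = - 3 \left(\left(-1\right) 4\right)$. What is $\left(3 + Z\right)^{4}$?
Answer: $50625$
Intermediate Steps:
$Z = 12$ ($Z = \left(-3\right) \left(-4\right) = 12$)
$\left(3 + Z\right)^{4} = \left(3 + 12\right)^{4} = 15^{4} = 50625$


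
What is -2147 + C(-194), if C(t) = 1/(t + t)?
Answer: -833037/388 ≈ -2147.0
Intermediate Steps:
C(t) = 1/(2*t)
-2147 + C(-194) = -2147 + (½)/(-194) = -2147 + (½)*(-1/194) = -2147 - 1/388 = -833037/388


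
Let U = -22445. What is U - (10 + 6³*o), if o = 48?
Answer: -32823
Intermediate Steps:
U - (10 + 6³*o) = -22445 - (10 + 6³*48) = -22445 - (10 + 216*48) = -22445 - (10 + 10368) = -22445 - 1*10378 = -22445 - 10378 = -32823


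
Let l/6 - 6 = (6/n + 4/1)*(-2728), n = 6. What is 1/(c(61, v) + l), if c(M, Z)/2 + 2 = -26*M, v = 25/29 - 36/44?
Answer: -1/84980 ≈ -1.1767e-5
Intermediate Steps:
l = -81804 (l = 36 + 6*((6/6 + 4/1)*(-2728)) = 36 + 6*((6*(⅙) + 4*1)*(-2728)) = 36 + 6*((1 + 4)*(-2728)) = 36 + 6*(5*(-2728)) = 36 + 6*(-13640) = 36 - 81840 = -81804)
v = 14/319 (v = 25*(1/29) - 36*1/44 = 25/29 - 9/11 = 14/319 ≈ 0.043887)
c(M, Z) = -4 - 52*M (c(M, Z) = -4 + 2*(-26*M) = -4 - 52*M)
1/(c(61, v) + l) = 1/((-4 - 52*61) - 81804) = 1/((-4 - 3172) - 81804) = 1/(-3176 - 81804) = 1/(-84980) = -1/84980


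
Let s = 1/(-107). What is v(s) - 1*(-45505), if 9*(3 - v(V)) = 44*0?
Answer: 45508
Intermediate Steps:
s = -1/107 ≈ -0.0093458
v(V) = 3 (v(V) = 3 - 44*0/9 = 3 - ⅑*0 = 3 + 0 = 3)
v(s) - 1*(-45505) = 3 - 1*(-45505) = 3 + 45505 = 45508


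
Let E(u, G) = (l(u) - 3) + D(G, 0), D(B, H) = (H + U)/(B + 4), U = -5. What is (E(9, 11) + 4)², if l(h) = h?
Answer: 841/9 ≈ 93.444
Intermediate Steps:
D(B, H) = (-5 + H)/(4 + B) (D(B, H) = (H - 5)/(B + 4) = (-5 + H)/(4 + B))
E(u, G) = -3 + u - 5/(4 + G) (E(u, G) = (u - 3) + (-5 + 0)/(4 + G) = (-3 + u) - 5/(4 + G) = -3 + u - 5/(4 + G))
(E(9, 11) + 4)² = ((-5 + (-3 + 9)*(4 + 11))/(4 + 11) + 4)² = ((-5 + 6*15)/15 + 4)² = ((-5 + 90)/15 + 4)² = ((1/15)*85 + 4)² = (17/3 + 4)² = (29/3)² = 841/9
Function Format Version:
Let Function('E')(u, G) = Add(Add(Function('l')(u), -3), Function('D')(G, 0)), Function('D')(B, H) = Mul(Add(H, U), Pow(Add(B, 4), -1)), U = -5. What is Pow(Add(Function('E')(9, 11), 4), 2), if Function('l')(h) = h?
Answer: Rational(841, 9) ≈ 93.444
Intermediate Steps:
Function('D')(B, H) = Mul(Pow(Add(4, B), -1), Add(-5, H)) (Function('D')(B, H) = Mul(Add(H, -5), Pow(Add(B, 4), -1)) = Mul(Add(-5, H), Pow(Add(4, B), -1)) = Mul(Pow(Add(4, B), -1), Add(-5, H)))
Function('E')(u, G) = Add(-3, u, Mul(-5, Pow(Add(4, G), -1))) (Function('E')(u, G) = Add(Add(u, -3), Mul(Pow(Add(4, G), -1), Add(-5, 0))) = Add(Add(-3, u), Mul(Pow(Add(4, G), -1), -5)) = Add(Add(-3, u), Mul(-5, Pow(Add(4, G), -1))) = Add(-3, u, Mul(-5, Pow(Add(4, G), -1))))
Pow(Add(Function('E')(9, 11), 4), 2) = Pow(Add(Mul(Pow(Add(4, 11), -1), Add(-5, Mul(Add(-3, 9), Add(4, 11)))), 4), 2) = Pow(Add(Mul(Pow(15, -1), Add(-5, Mul(6, 15))), 4), 2) = Pow(Add(Mul(Rational(1, 15), Add(-5, 90)), 4), 2) = Pow(Add(Mul(Rational(1, 15), 85), 4), 2) = Pow(Add(Rational(17, 3), 4), 2) = Pow(Rational(29, 3), 2) = Rational(841, 9)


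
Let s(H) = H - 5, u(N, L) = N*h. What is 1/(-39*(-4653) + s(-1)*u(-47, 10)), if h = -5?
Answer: 1/180057 ≈ 5.5538e-6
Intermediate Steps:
u(N, L) = -5*N (u(N, L) = N*(-5) = -5*N)
s(H) = -5 + H
1/(-39*(-4653) + s(-1)*u(-47, 10)) = 1/(-39*(-4653) + (-5 - 1)*(-5*(-47))) = 1/(181467 - 6*235) = 1/(181467 - 1410) = 1/180057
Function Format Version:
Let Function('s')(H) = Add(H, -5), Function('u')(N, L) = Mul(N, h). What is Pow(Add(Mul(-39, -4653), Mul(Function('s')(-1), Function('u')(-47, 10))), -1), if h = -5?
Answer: Rational(1, 180057) ≈ 5.5538e-6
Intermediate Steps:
Function('u')(N, L) = Mul(-5, N) (Function('u')(N, L) = Mul(N, -5) = Mul(-5, N))
Function('s')(H) = Add(-5, H)
Pow(Add(Mul(-39, -4653), Mul(Function('s')(-1), Function('u')(-47, 10))), -1) = Pow(Add(Mul(-39, -4653), Mul(Add(-5, -1), Mul(-5, -47))), -1) = Pow(Add(181467, Mul(-6, 235)), -1) = Pow(Add(181467, -1410), -1) = Pow(180057, -1) = Rational(1, 180057)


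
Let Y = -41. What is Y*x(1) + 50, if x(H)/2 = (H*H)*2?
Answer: -114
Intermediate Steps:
x(H) = 4*H² (x(H) = 2*((H*H)*2) = 2*(H²*2) = 2*(2*H²) = 4*H²)
Y*x(1) + 50 = -164*1² + 50 = -164 + 50 = -114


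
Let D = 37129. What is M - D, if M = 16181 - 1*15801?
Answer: -36749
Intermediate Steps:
M = 380 (M = 16181 - 15801 = 380)
M - D = 380 - 1*37129 = 380 - 37129 = -36749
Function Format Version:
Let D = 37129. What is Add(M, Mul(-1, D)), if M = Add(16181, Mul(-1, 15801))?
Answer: -36749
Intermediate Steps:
M = 380 (M = Add(16181, -15801) = 380)
Add(M, Mul(-1, D)) = Add(380, Mul(-1, 37129)) = Add(380, -37129) = -36749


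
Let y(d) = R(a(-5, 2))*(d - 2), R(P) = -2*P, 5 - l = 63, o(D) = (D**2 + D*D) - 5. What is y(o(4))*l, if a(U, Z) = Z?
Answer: 5800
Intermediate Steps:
o(D) = -5 + 2*D**2 (o(D) = (D**2 + D**2) - 5 = 2*D**2 - 5 = -5 + 2*D**2)
l = -58 (l = 5 - 1*63 = 5 - 63 = -58)
y(d) = 8 - 4*d (y(d) = (-2*2)*(d - 2) = -4*(-2 + d) = 8 - 4*d)
y(o(4))*l = (8 - 4*(-5 + 2*4**2))*(-58) = (8 - 4*(-5 + 2*16))*(-58) = (8 - 4*(-5 + 32))*(-58) = (8 - 4*27)*(-58) = (8 - 108)*(-58) = -100*(-58) = 5800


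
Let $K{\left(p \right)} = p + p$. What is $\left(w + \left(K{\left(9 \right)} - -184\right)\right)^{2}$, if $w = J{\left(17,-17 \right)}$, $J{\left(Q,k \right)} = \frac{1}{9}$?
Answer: $\frac{3308761}{81} \approx 40849.0$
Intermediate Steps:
$J{\left(Q,k \right)} = \frac{1}{9}$
$K{\left(p \right)} = 2 p$
$w = \frac{1}{9} \approx 0.11111$
$\left(w + \left(K{\left(9 \right)} - -184\right)\right)^{2} = \left(\frac{1}{9} + \left(2 \cdot 9 - -184\right)\right)^{2} = \left(\frac{1}{9} + \left(18 + 184\right)\right)^{2} = \left(\frac{1}{9} + 202\right)^{2} = \left(\frac{1819}{9}\right)^{2} = \frac{3308761}{81}$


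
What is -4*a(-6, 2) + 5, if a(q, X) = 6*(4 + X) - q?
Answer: -163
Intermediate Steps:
a(q, X) = 24 - q + 6*X (a(q, X) = (24 + 6*X) - q = 24 - q + 6*X)
-4*a(-6, 2) + 5 = -4*(24 - 1*(-6) + 6*2) + 5 = -4*(24 + 6 + 12) + 5 = -4*42 + 5 = -168 + 5 = -163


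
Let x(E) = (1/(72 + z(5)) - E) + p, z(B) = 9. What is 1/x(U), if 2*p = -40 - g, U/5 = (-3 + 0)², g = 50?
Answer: -81/7289 ≈ -0.011113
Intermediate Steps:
U = 45 (U = 5*(-3 + 0)² = 5*(-3)² = 5*9 = 45)
p = -45 (p = (-40 - 1*50)/2 = (-40 - 50)/2 = (½)*(-90) = -45)
x(E) = -3644/81 - E (x(E) = (1/(72 + 9) - E) - 45 = (1/81 - E) - 45 = -3644/81 - E)
1/x(U) = 1/(-3644/81 - 1*45) = 1/(-3644/81 - 45) = 1/(-7289/81) = -81/7289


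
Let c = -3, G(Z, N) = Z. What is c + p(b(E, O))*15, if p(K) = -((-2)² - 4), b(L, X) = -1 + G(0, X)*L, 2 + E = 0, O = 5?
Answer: -3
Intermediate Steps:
E = -2 (E = -2 + 0 = -2)
b(L, X) = -1 (b(L, X) = -1 + 0*L = -1 + 0 = -1)
p(K) = 0 (p(K) = -(4 - 4) = -1*0 = 0)
c + p(b(E, O))*15 = -3 + 0*15 = -3 + 0 = -3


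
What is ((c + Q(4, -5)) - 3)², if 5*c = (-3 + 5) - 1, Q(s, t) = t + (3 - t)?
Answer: 1/25 ≈ 0.040000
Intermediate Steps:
Q(s, t) = 3
c = ⅕ (c = ((-3 + 5) - 1)/5 = (2 - 1)/5 = (⅕)*1 = ⅕ ≈ 0.20000)
((c + Q(4, -5)) - 3)² = ((⅕ + 3) - 3)² = (16/5 - 3)² = (⅕)² = 1/25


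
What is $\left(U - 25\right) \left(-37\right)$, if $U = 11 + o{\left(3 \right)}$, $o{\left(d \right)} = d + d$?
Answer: $296$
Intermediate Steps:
$o{\left(d \right)} = 2 d$
$U = 17$ ($U = 11 + 2 \cdot 3 = 11 + 6 = 17$)
$\left(U - 25\right) \left(-37\right) = \left(17 - 25\right) \left(-37\right) = \left(-8\right) \left(-37\right) = 296$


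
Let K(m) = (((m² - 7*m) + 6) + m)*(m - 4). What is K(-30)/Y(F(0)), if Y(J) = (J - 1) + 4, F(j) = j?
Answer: -12308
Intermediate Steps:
K(m) = (-4 + m)*(6 + m² - 6*m) (K(m) = ((6 + m² - 7*m) + m)*(-4 + m) = (6 + m² - 6*m)*(-4 + m) = (-4 + m)*(6 + m² - 6*m))
Y(J) = 3 + J (Y(J) = (-1 + J) + 4 = 3 + J)
K(-30)/Y(F(0)) = (-24 + (-30)³ - 10*(-30)² + 30*(-30))/(3 + 0) = (-24 - 27000 - 10*900 - 900)/3 = (-24 - 27000 - 9000 - 900)*(⅓) = -36924*⅓ = -12308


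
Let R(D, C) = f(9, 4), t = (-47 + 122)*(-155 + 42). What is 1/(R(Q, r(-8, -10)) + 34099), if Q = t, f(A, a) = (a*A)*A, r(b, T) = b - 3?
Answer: 1/34423 ≈ 2.9050e-5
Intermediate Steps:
t = -8475 (t = 75*(-113) = -8475)
r(b, T) = -3 + b
f(A, a) = a*A² (f(A, a) = (A*a)*A = a*A²)
Q = -8475
R(D, C) = 324 (R(D, C) = 4*9² = 4*81 = 324)
1/(R(Q, r(-8, -10)) + 34099) = 1/(324 + 34099) = 1/34423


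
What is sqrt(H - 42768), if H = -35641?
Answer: I*sqrt(78409) ≈ 280.02*I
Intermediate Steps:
sqrt(H - 42768) = sqrt(-35641 - 42768) = sqrt(-78409) = I*sqrt(78409)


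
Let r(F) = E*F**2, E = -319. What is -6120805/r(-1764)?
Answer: 6120805/992631024 ≈ 0.0061662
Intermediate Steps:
r(F) = -319*F**2
-6120805/r(-1764) = -6120805/((-319*(-1764)**2)) = -6120805/((-319*3111696)) = -6120805/(-992631024) = -6120805*(-1/992631024) = 6120805/992631024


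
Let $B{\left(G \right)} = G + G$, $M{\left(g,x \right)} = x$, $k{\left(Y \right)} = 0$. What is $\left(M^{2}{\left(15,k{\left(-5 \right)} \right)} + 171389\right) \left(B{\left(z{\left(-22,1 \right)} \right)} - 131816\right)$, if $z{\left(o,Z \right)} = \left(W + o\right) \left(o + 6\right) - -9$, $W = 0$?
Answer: $-22468069566$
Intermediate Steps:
$z{\left(o,Z \right)} = 9 + o \left(6 + o\right)$ ($z{\left(o,Z \right)} = \left(0 + o\right) \left(o + 6\right) - -9 = o \left(6 + o\right) + 9 = 9 + o \left(6 + o\right)$)
$B{\left(G \right)} = 2 G$
$\left(M^{2}{\left(15,k{\left(-5 \right)} \right)} + 171389\right) \left(B{\left(z{\left(-22,1 \right)} \right)} - 131816\right) = \left(0^{2} + 171389\right) \left(2 \left(9 + \left(-22\right)^{2} + 6 \left(-22\right)\right) - 131816\right) = \left(0 + 171389\right) \left(2 \left(9 + 484 - 132\right) - 131816\right) = 171389 \left(2 \cdot 361 - 131816\right) = 171389 \left(722 - 131816\right) = 171389 \left(-131094\right) = -22468069566$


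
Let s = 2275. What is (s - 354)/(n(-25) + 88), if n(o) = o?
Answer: 1921/63 ≈ 30.492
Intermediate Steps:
(s - 354)/(n(-25) + 88) = (2275 - 354)/(-25 + 88) = 1921/63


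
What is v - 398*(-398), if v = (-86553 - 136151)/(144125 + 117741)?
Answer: 20740199580/130933 ≈ 1.5840e+5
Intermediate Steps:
v = -111352/130933 (v = -222704/261866 = -222704*1/261866 = -111352/130933 ≈ -0.85045)
v - 398*(-398) = -111352/130933 - 398*(-398) = -111352/130933 - 1*(-158404) = -111352/130933 + 158404 = 20740199580/130933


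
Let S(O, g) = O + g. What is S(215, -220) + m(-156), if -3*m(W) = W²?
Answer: -8117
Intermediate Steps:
m(W) = -W²/3
S(215, -220) + m(-156) = (215 - 220) - ⅓*(-156)² = -5 - ⅓*24336 = -5 - 8112 = -8117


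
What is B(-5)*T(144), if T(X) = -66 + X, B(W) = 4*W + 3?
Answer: -1326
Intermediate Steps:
B(W) = 3 + 4*W
B(-5)*T(144) = (3 + 4*(-5))*(-66 + 144) = (3 - 20)*78 = -17*78 = -1326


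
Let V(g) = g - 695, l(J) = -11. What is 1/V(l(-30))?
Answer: -1/706 ≈ -0.0014164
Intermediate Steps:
V(g) = -695 + g
1/V(l(-30)) = 1/(-695 - 11) = 1/(-706) = -1/706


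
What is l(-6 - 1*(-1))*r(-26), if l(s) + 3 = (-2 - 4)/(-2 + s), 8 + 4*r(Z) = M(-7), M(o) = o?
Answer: 225/28 ≈ 8.0357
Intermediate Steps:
r(Z) = -15/4 (r(Z) = -2 + (¼)*(-7) = -2 - 7/4 = -15/4)
l(s) = -3 - 6/(-2 + s) (l(s) = -3 + (-2 - 4)/(-2 + s) = -3 - 6/(-2 + s))
l(-6 - 1*(-1))*r(-26) = -3*(-6 - 1*(-1))/(-2 + (-6 - 1*(-1)))*(-15/4) = -3*(-6 + 1)/(-2 + (-6 + 1))*(-15/4) = -3*(-5)/(-2 - 5)*(-15/4) = -3*(-5)/(-7)*(-15/4) = -3*(-5)*(-⅐)*(-15/4) = -15/7*(-15/4) = 225/28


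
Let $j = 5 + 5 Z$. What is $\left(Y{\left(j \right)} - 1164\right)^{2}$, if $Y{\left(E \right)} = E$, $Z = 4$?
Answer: $1297321$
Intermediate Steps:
$j = 25$ ($j = 5 + 5 \cdot 4 = 5 + 20 = 25$)
$\left(Y{\left(j \right)} - 1164\right)^{2} = \left(25 - 1164\right)^{2} = \left(-1139\right)^{2} = 1297321$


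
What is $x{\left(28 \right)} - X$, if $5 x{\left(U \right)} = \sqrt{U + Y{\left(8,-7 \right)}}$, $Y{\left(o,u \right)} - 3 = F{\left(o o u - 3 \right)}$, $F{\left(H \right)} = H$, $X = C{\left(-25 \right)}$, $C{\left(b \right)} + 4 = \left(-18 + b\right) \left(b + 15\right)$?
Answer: $-426 + \frac{2 i \sqrt{105}}{5} \approx -426.0 + 4.0988 i$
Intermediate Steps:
$C{\left(b \right)} = -4 + \left(-18 + b\right) \left(15 + b\right)$ ($C{\left(b \right)} = -4 + \left(-18 + b\right) \left(b + 15\right) = -4 + \left(-18 + b\right) \left(15 + b\right)$)
$X = 426$ ($X = -274 + \left(-25\right)^{2} - -75 = -274 + 625 + 75 = 426$)
$Y{\left(o,u \right)} = u o^{2}$ ($Y{\left(o,u \right)} = 3 + \left(o o u - 3\right) = 3 + \left(o^{2} u - 3\right) = 3 + \left(u o^{2} - 3\right) = 3 + \left(-3 + u o^{2}\right) = u o^{2}$)
$x{\left(U \right)} = \frac{\sqrt{-448 + U}}{5}$ ($x{\left(U \right)} = \frac{\sqrt{U - 7 \cdot 8^{2}}}{5} = \frac{\sqrt{U - 448}}{5} = \frac{\sqrt{-448 + U}}{5}$)
$x{\left(28 \right)} - X = \frac{\sqrt{-448 + 28}}{5} - 426 = \frac{\sqrt{-420}}{5} - 426 = \frac{2 i \sqrt{105}}{5} - 426 = -426 + \frac{2 i \sqrt{105}}{5}$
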